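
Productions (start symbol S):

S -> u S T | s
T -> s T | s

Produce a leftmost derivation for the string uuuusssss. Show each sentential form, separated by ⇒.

S ⇒ uST ⇒ uuSTT ⇒ uuuSTTT ⇒ uuuuSTTTT ⇒ uuuusTTTT ⇒ uuuussTTT ⇒ uuuusssTT ⇒ uuuussssT ⇒ uuuusssss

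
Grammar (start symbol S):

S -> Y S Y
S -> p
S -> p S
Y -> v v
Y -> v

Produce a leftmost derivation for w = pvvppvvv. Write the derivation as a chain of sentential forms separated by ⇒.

S ⇒ pS ⇒ pYSY ⇒ pvSY ⇒ pvYSYY ⇒ pvvSYY ⇒ pvvpSYY ⇒ pvvppYY ⇒ pvvppvvY ⇒ pvvppvvv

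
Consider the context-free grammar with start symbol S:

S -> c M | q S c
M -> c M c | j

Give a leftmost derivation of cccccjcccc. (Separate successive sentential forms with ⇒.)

S ⇒ cM   [S -> c M]
cM ⇒ ccMc   [M -> c M c]
ccMc ⇒ cccMcc   [M -> c M c]
cccMcc ⇒ ccccMccc   [M -> c M c]
ccccMccc ⇒ cccccMcccc   [M -> c M c]
cccccMcccc ⇒ cccccjcccc   [M -> j]

S⇒cM⇒ccMc⇒cccMcc⇒ccccMccc⇒cccccMcccc⇒cccccjcccc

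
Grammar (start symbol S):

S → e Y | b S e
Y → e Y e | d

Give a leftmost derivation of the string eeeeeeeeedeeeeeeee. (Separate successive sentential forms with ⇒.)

S⇒eY⇒eeYe⇒eeeYee⇒eeeeYeee⇒eeeeeYeeee⇒eeeeeeYeeeee⇒eeeeeeeYeeeeee⇒eeeeeeeeYeeeeeee⇒eeeeeeeeeYeeeeeeee⇒eeeeeeeeedeeeeeeee

S ⇒ eY   [S → e Y]
eY ⇒ eeYe   [Y → e Y e]
eeYe ⇒ eeeYee   [Y → e Y e]
eeeYee ⇒ eeeeYeee   [Y → e Y e]
eeeeYeee ⇒ eeeeeYeeee   [Y → e Y e]
eeeeeYeeee ⇒ eeeeeeYeeeee   [Y → e Y e]
eeeeeeYeeeee ⇒ eeeeeeeYeeeeee   [Y → e Y e]
eeeeeeeYeeeeee ⇒ eeeeeeeeYeeeeeee   [Y → e Y e]
eeeeeeeeYeeeeeee ⇒ eeeeeeeeeYeeeeeeee   [Y → e Y e]
eeeeeeeeeYeeeeeeee ⇒ eeeeeeeeedeeeeeeee   [Y → d]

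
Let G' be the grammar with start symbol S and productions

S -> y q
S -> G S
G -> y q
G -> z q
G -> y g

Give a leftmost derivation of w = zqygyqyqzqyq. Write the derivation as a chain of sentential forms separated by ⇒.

S ⇒ GS   [S -> G S]
GS ⇒ zqS   [G -> z q]
zqS ⇒ zqGS   [S -> G S]
zqGS ⇒ zqygS   [G -> y g]
zqygS ⇒ zqygGS   [S -> G S]
zqygGS ⇒ zqygyqS   [G -> y q]
zqygyqS ⇒ zqygyqGS   [S -> G S]
zqygyqGS ⇒ zqygyqyqS   [G -> y q]
zqygyqyqS ⇒ zqygyqyqGS   [S -> G S]
zqygyqyqGS ⇒ zqygyqyqzqS   [G -> z q]
zqygyqyqzqS ⇒ zqygyqyqzqyq   [S -> y q]

S ⇒ GS ⇒ zqS ⇒ zqGS ⇒ zqygS ⇒ zqygGS ⇒ zqygyqS ⇒ zqygyqGS ⇒ zqygyqyqS ⇒ zqygyqyqGS ⇒ zqygyqyqzqS ⇒ zqygyqyqzqyq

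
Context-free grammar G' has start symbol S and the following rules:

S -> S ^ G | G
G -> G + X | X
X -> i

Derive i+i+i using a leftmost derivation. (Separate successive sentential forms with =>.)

S => G => G+X => G+X+X => X+X+X => i+X+X => i+i+X => i+i+i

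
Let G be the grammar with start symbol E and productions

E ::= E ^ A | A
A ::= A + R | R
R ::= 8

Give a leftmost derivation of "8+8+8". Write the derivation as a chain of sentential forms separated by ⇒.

E ⇒ A ⇒ A+R ⇒ A+R+R ⇒ R+R+R ⇒ 8+R+R ⇒ 8+8+R ⇒ 8+8+8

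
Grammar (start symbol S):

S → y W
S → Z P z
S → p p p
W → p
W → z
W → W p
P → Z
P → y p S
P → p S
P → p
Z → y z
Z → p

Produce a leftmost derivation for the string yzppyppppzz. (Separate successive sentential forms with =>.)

S => ZPz   [S → Z P z]
ZPz => yzPz   [Z → y z]
yzPz => yzpSz   [P → p S]
yzpSz => yzpZPzz   [S → Z P z]
yzpZPzz => yzppPzz   [Z → p]
yzppPzz => yzppypSzz   [P → y p S]
yzppypSzz => yzppyppppzz   [S → p p p]

S => ZPz => yzPz => yzpSz => yzpZPzz => yzppPzz => yzppypSzz => yzppyppppzz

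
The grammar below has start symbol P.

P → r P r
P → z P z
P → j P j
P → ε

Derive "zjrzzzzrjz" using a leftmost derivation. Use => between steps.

P => zPz   [P → z P z]
zPz => zjPjz   [P → j P j]
zjPjz => zjrPrjz   [P → r P r]
zjrPrjz => zjrzPzrjz   [P → z P z]
zjrzPzrjz => zjrzzPzzrjz   [P → z P z]
zjrzzPzzrjz => zjrzzzzrjz   [P → ε]

P => zPz => zjPjz => zjrPrjz => zjrzPzrjz => zjrzzPzzrjz => zjrzzzzrjz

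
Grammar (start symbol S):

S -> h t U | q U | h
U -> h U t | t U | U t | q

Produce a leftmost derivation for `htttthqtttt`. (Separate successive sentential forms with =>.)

S => htU   [S -> h t U]
htU => htUt   [U -> U t]
htUt => htUtt   [U -> U t]
htUtt => httUtt   [U -> t U]
httUtt => htttUtt   [U -> t U]
htttUtt => httttUtt   [U -> t U]
httttUtt => htttthUttt   [U -> h U t]
htttthUttt => htttthUtttt   [U -> U t]
htttthUtttt => htttthqtttt   [U -> q]

S => htU => htUt => htUtt => httUtt => htttUtt => httttUtt => htttthUttt => htttthUtttt => htttthqtttt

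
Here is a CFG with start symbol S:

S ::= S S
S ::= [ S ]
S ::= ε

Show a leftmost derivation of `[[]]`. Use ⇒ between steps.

S⇒[S]⇒[SS]⇒[SSS]⇒[SSSS]⇒[[S]SSS]⇒[[]SSS]⇒[[]SS]⇒[[]S]⇒[[]]

S ⇒ [S]   [S ::= [ S ]]
[S] ⇒ [SS]   [S ::= S S]
[SS] ⇒ [SSS]   [S ::= S S]
[SSS] ⇒ [SSSS]   [S ::= S S]
[SSSS] ⇒ [[S]SSS]   [S ::= [ S ]]
[[S]SSS] ⇒ [[]SSS]   [S ::= ε]
[[]SSS] ⇒ [[]SS]   [S ::= ε]
[[]SS] ⇒ [[]S]   [S ::= ε]
[[]S] ⇒ [[]]   [S ::= ε]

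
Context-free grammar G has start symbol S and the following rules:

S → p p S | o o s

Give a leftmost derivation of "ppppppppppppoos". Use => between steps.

S => ppS => ppppS => ppppppS => ppppppppS => ppppppppppS => ppppppppppppS => ppppppppppppoos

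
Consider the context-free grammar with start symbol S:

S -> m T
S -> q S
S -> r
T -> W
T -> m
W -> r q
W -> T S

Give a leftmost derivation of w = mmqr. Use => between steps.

S=>mT=>mW=>mTS=>mmS=>mmqS=>mmqr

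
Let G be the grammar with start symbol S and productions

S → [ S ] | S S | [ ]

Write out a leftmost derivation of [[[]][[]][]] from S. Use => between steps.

S => [S] => [SS] => [SSS] => [[S]SS] => [[[]]SS] => [[[]][S]S] => [[[]][[]]S] => [[[]][[]][]]

S => [S]   [S → [ S ]]
[S] => [SS]   [S → S S]
[SS] => [SSS]   [S → S S]
[SSS] => [[S]SS]   [S → [ S ]]
[[S]SS] => [[[]]SS]   [S → [ ]]
[[[]]SS] => [[[]][S]S]   [S → [ S ]]
[[[]][S]S] => [[[]][[]]S]   [S → [ ]]
[[[]][[]]S] => [[[]][[]][]]   [S → [ ]]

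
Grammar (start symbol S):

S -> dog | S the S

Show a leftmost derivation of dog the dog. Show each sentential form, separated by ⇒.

S ⇒ S the S   [S -> S the S]
S the S ⇒ dog the S   [S -> dog]
dog the S ⇒ dog the dog   [S -> dog]

S ⇒ S the S ⇒ dog the S ⇒ dog the dog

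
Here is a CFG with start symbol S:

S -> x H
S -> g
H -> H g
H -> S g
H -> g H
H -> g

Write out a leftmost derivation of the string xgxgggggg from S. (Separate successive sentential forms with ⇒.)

S⇒xH⇒xHg⇒xgHg⇒xgHgg⇒xgSggg⇒xgxHggg⇒xgxHgggg⇒xgxgHgggg⇒xgxgggggg

S ⇒ xH   [S -> x H]
xH ⇒ xHg   [H -> H g]
xHg ⇒ xgHg   [H -> g H]
xgHg ⇒ xgHgg   [H -> H g]
xgHgg ⇒ xgSggg   [H -> S g]
xgSggg ⇒ xgxHggg   [S -> x H]
xgxHggg ⇒ xgxHgggg   [H -> H g]
xgxHgggg ⇒ xgxgHgggg   [H -> g H]
xgxgHgggg ⇒ xgxgggggg   [H -> g]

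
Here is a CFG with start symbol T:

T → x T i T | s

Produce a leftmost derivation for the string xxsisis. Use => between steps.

T => xTiT => xxTiTiT => xxsiTiT => xxsisiT => xxsisis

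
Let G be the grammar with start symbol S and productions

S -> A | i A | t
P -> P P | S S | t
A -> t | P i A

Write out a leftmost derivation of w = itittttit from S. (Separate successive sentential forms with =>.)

S => iA => iPiA => itiA => itiPiA => itiPPiA => itiSSPiA => ititSPiA => itittPiA => itittPPiA => ititttPiA => itittttiA => itittttit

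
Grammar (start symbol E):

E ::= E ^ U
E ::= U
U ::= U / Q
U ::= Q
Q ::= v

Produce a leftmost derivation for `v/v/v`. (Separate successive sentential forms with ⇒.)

E⇒U⇒U/Q⇒U/Q/Q⇒Q/Q/Q⇒v/Q/Q⇒v/v/Q⇒v/v/v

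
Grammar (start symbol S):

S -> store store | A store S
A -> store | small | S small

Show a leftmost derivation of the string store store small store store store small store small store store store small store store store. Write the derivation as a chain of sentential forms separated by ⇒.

S ⇒ A store S ⇒ S small store S ⇒ store store small store S ⇒ store store small store A store S ⇒ store store small store S small store S ⇒ store store small store A store S small store S ⇒ store store small store S small store S small store S ⇒ store store small store store store small store S small store S ⇒ store store small store store store small store A store S small store S ⇒ store store small store store store small store small store S small store S ⇒ store store small store store store small store small store store store small store S ⇒ store store small store store store small store small store store store small store store store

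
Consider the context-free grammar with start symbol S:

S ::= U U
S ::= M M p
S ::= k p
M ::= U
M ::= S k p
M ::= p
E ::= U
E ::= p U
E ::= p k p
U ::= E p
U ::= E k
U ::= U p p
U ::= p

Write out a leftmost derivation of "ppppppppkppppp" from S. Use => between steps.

S => UU   [S ::= U U]
UU => UppU   [U ::= U p p]
UppU => UppppU   [U ::= U p p]
UppppU => UppppppU   [U ::= U p p]
UppppppU => pppppppU   [U ::= p]
pppppppU => pppppppUpp   [U ::= U p p]
pppppppUpp => pppppppEppp   [U ::= E p]
pppppppEppp => pppppppUppp   [E ::= U]
pppppppUppp => pppppppEpppp   [U ::= E p]
pppppppEpppp => ppppppppkppppp   [E ::= p k p]

S => UU => UppU => UppppU => UppppppU => pppppppU => pppppppUpp => pppppppEppp => pppppppUppp => pppppppEpppp => ppppppppkppppp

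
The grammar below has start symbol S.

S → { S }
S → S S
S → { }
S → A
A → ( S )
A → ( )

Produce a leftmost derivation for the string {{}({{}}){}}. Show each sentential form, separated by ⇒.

S ⇒ {S}   [S → { S }]
{S} ⇒ {SS}   [S → S S]
{SS} ⇒ {SSS}   [S → S S]
{SSS} ⇒ {{}SS}   [S → { }]
{{}SS} ⇒ {{}AS}   [S → A]
{{}AS} ⇒ {{}(S)S}   [A → ( S )]
{{}(S)S} ⇒ {{}({S})S}   [S → { S }]
{{}({S})S} ⇒ {{}({{}})S}   [S → { }]
{{}({{}})S} ⇒ {{}({{}}){}}   [S → { }]

S ⇒ {S} ⇒ {SS} ⇒ {SSS} ⇒ {{}SS} ⇒ {{}AS} ⇒ {{}(S)S} ⇒ {{}({S})S} ⇒ {{}({{}})S} ⇒ {{}({{}}){}}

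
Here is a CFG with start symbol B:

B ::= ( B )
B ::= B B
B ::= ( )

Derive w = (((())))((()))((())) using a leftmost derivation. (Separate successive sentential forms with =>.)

B=>BB=>BBB=>(B)BB=>((B))BB=>(((B)))BB=>(((())))BB=>(((())))(B)B=>(((())))((B))B=>(((())))((()))B=>(((())))((()))(B)=>(((())))((()))((B))=>(((())))((()))((()))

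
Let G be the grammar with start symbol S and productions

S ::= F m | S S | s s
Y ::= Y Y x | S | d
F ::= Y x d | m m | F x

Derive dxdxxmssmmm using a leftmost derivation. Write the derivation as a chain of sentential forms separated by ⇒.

S⇒SS⇒SSS⇒FmSS⇒FxmSS⇒FxxmSS⇒YxdxxmSS⇒dxdxxmSS⇒dxdxxmssS⇒dxdxxmssFm⇒dxdxxmssmmm

S ⇒ SS   [S ::= S S]
SS ⇒ SSS   [S ::= S S]
SSS ⇒ FmSS   [S ::= F m]
FmSS ⇒ FxmSS   [F ::= F x]
FxmSS ⇒ FxxmSS   [F ::= F x]
FxxmSS ⇒ YxdxxmSS   [F ::= Y x d]
YxdxxmSS ⇒ dxdxxmSS   [Y ::= d]
dxdxxmSS ⇒ dxdxxmssS   [S ::= s s]
dxdxxmssS ⇒ dxdxxmssFm   [S ::= F m]
dxdxxmssFm ⇒ dxdxxmssmmm   [F ::= m m]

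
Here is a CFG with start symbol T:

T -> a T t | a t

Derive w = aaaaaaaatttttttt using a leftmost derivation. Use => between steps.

T => aTt => aaTtt => aaaTttt => aaaaTtttt => aaaaaTttttt => aaaaaaTtttttt => aaaaaaaTttttttt => aaaaaaaatttttttt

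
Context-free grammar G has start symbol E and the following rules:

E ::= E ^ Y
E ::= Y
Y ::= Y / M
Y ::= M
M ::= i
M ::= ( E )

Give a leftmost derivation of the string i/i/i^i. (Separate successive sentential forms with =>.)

E => E^Y   [E ::= E ^ Y]
E^Y => Y^Y   [E ::= Y]
Y^Y => Y/M^Y   [Y ::= Y / M]
Y/M^Y => Y/M/M^Y   [Y ::= Y / M]
Y/M/M^Y => M/M/M^Y   [Y ::= M]
M/M/M^Y => i/M/M^Y   [M ::= i]
i/M/M^Y => i/i/M^Y   [M ::= i]
i/i/M^Y => i/i/i^Y   [M ::= i]
i/i/i^Y => i/i/i^M   [Y ::= M]
i/i/i^M => i/i/i^i   [M ::= i]

E => E^Y => Y^Y => Y/M^Y => Y/M/M^Y => M/M/M^Y => i/M/M^Y => i/i/M^Y => i/i/i^Y => i/i/i^M => i/i/i^i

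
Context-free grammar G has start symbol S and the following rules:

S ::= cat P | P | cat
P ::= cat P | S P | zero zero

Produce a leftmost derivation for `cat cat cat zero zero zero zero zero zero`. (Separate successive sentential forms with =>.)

S => P => S P => P P => S P P => cat P P => cat cat P P => cat cat cat P P => cat cat cat S P P => cat cat cat P P P => cat cat cat zero zero P P => cat cat cat zero zero zero zero P => cat cat cat zero zero zero zero zero zero

S => P   [S ::= P]
P => S P   [P ::= S P]
S P => P P   [S ::= P]
P P => S P P   [P ::= S P]
S P P => cat P P   [S ::= cat]
cat P P => cat cat P P   [P ::= cat P]
cat cat P P => cat cat cat P P   [P ::= cat P]
cat cat cat P P => cat cat cat S P P   [P ::= S P]
cat cat cat S P P => cat cat cat P P P   [S ::= P]
cat cat cat P P P => cat cat cat zero zero P P   [P ::= zero zero]
cat cat cat zero zero P P => cat cat cat zero zero zero zero P   [P ::= zero zero]
cat cat cat zero zero zero zero P => cat cat cat zero zero zero zero zero zero   [P ::= zero zero]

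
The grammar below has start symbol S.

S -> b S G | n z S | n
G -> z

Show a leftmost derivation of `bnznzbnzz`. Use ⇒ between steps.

S ⇒ bSG ⇒ bnzSG ⇒ bnznzSG ⇒ bnznzbSGG ⇒ bnznzbnGG ⇒ bnznzbnzG ⇒ bnznzbnzz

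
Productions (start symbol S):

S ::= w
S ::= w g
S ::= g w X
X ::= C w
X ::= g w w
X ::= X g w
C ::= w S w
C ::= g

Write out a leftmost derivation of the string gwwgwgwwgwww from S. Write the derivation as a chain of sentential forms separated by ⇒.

S ⇒ gwX ⇒ gwCw ⇒ gwwSww ⇒ gwwgwXww ⇒ gwwgwXgwww ⇒ gwwgwgwwgwww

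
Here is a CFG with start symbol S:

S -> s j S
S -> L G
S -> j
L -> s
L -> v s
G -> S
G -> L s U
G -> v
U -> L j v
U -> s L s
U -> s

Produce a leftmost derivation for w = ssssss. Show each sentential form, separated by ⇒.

S ⇒ LG ⇒ sG ⇒ sLsU ⇒ sssU ⇒ ssssLs ⇒ ssssss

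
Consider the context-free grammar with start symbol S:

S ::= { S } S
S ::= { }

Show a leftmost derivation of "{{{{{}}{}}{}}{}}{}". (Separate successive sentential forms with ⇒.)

S⇒{S}S⇒{{S}S}S⇒{{{S}S}S}S⇒{{{{S}S}S}S}S⇒{{{{{}}S}S}S}S⇒{{{{{}}{}}S}S}S⇒{{{{{}}{}}{}}S}S⇒{{{{{}}{}}{}}{}}S⇒{{{{{}}{}}{}}{}}{}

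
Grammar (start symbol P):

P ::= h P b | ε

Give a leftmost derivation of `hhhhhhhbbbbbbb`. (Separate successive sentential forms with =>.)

P => hPb => hhPbb => hhhPbbb => hhhhPbbbb => hhhhhPbbbbb => hhhhhhPbbbbbb => hhhhhhhPbbbbbbb => hhhhhhhbbbbbbb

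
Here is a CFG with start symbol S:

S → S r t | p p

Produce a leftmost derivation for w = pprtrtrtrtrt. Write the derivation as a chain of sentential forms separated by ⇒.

S ⇒ Srt ⇒ Srtrt ⇒ Srtrtrt ⇒ Srtrtrtrt ⇒ Srtrtrtrtrt ⇒ pprtrtrtrtrt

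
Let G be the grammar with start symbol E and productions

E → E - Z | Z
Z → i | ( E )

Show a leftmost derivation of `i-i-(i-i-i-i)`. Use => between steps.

E => E-Z   [E → E - Z]
E-Z => E-Z-Z   [E → E - Z]
E-Z-Z => Z-Z-Z   [E → Z]
Z-Z-Z => i-Z-Z   [Z → i]
i-Z-Z => i-i-Z   [Z → i]
i-i-Z => i-i-(E)   [Z → ( E )]
i-i-(E) => i-i-(E-Z)   [E → E - Z]
i-i-(E-Z) => i-i-(E-Z-Z)   [E → E - Z]
i-i-(E-Z-Z) => i-i-(E-Z-Z-Z)   [E → E - Z]
i-i-(E-Z-Z-Z) => i-i-(Z-Z-Z-Z)   [E → Z]
i-i-(Z-Z-Z-Z) => i-i-(i-Z-Z-Z)   [Z → i]
i-i-(i-Z-Z-Z) => i-i-(i-i-Z-Z)   [Z → i]
i-i-(i-i-Z-Z) => i-i-(i-i-i-Z)   [Z → i]
i-i-(i-i-i-Z) => i-i-(i-i-i-i)   [Z → i]

E => E-Z => E-Z-Z => Z-Z-Z => i-Z-Z => i-i-Z => i-i-(E) => i-i-(E-Z) => i-i-(E-Z-Z) => i-i-(E-Z-Z-Z) => i-i-(Z-Z-Z-Z) => i-i-(i-Z-Z-Z) => i-i-(i-i-Z-Z) => i-i-(i-i-i-Z) => i-i-(i-i-i-i)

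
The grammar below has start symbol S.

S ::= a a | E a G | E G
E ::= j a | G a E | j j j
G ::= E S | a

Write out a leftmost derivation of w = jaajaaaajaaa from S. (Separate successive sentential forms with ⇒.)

S⇒EaG⇒jaaG⇒jaaES⇒jaaGaES⇒jaaESaES⇒jaajaSaES⇒jaajaaaaES⇒jaajaaaajaS⇒jaajaaaajaaa

S ⇒ EaG   [S ::= E a G]
EaG ⇒ jaaG   [E ::= j a]
jaaG ⇒ jaaES   [G ::= E S]
jaaES ⇒ jaaGaES   [E ::= G a E]
jaaGaES ⇒ jaaESaES   [G ::= E S]
jaaESaES ⇒ jaajaSaES   [E ::= j a]
jaajaSaES ⇒ jaajaaaaES   [S ::= a a]
jaajaaaaES ⇒ jaajaaaajaS   [E ::= j a]
jaajaaaajaS ⇒ jaajaaaajaaa   [S ::= a a]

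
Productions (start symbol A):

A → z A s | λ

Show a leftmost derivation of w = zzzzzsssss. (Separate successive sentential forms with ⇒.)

A ⇒ zAs ⇒ zzAss ⇒ zzzAsss ⇒ zzzzAssss ⇒ zzzzzAsssss ⇒ zzzzzsssss

A ⇒ zAs   [A → z A s]
zAs ⇒ zzAss   [A → z A s]
zzAss ⇒ zzzAsss   [A → z A s]
zzzAsss ⇒ zzzzAssss   [A → z A s]
zzzzAssss ⇒ zzzzzAsssss   [A → z A s]
zzzzzAsssss ⇒ zzzzzsssss   [A → λ]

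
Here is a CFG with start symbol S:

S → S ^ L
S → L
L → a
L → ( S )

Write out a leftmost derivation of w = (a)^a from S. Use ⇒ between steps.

S⇒S^L⇒L^L⇒(S)^L⇒(L)^L⇒(a)^L⇒(a)^a

S ⇒ S^L   [S → S ^ L]
S^L ⇒ L^L   [S → L]
L^L ⇒ (S)^L   [L → ( S )]
(S)^L ⇒ (L)^L   [S → L]
(L)^L ⇒ (a)^L   [L → a]
(a)^L ⇒ (a)^a   [L → a]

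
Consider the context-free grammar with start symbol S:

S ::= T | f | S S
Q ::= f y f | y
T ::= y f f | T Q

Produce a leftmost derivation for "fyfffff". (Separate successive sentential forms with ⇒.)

S ⇒ SS ⇒ fS ⇒ fSS ⇒ fTS ⇒ fyffS ⇒ fyffSS ⇒ fyffSSS ⇒ fyfffSS ⇒ fyffffS ⇒ fyfffff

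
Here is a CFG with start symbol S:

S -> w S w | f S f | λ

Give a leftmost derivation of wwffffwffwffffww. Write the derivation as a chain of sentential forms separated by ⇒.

S⇒wSw⇒wwSww⇒wwfSfww⇒wwffSffww⇒wwfffSfffww⇒wwffffSffffww⇒wwffffwSwffffww⇒wwffffwfSfwffffww⇒wwffffwffwffffww

S ⇒ wSw   [S -> w S w]
wSw ⇒ wwSww   [S -> w S w]
wwSww ⇒ wwfSfww   [S -> f S f]
wwfSfww ⇒ wwffSffww   [S -> f S f]
wwffSffww ⇒ wwfffSfffww   [S -> f S f]
wwfffSfffww ⇒ wwffffSffffww   [S -> f S f]
wwffffSffffww ⇒ wwffffwSwffffww   [S -> w S w]
wwffffwSwffffww ⇒ wwffffwfSfwffffww   [S -> f S f]
wwffffwfSfwffffww ⇒ wwffffwffwffffww   [S -> λ]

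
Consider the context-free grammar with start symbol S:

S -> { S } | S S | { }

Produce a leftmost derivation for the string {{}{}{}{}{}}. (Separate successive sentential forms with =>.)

S => {S} => {SS} => {{}S} => {{}SS} => {{}SSS} => {{}SSSS} => {{}{}SSS} => {{}{}{}SS} => {{}{}{}{}S} => {{}{}{}{}{}}

S => {S}   [S -> { S }]
{S} => {SS}   [S -> S S]
{SS} => {{}S}   [S -> { }]
{{}S} => {{}SS}   [S -> S S]
{{}SS} => {{}SSS}   [S -> S S]
{{}SSS} => {{}SSSS}   [S -> S S]
{{}SSSS} => {{}{}SSS}   [S -> { }]
{{}{}SSS} => {{}{}{}SS}   [S -> { }]
{{}{}{}SS} => {{}{}{}{}S}   [S -> { }]
{{}{}{}{}S} => {{}{}{}{}{}}   [S -> { }]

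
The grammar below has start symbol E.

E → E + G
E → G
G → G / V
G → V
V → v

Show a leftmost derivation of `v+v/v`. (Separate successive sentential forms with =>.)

E => E+G   [E → E + G]
E+G => G+G   [E → G]
G+G => V+G   [G → V]
V+G => v+G   [V → v]
v+G => v+G/V   [G → G / V]
v+G/V => v+V/V   [G → V]
v+V/V => v+v/V   [V → v]
v+v/V => v+v/v   [V → v]

E=>E+G=>G+G=>V+G=>v+G=>v+G/V=>v+V/V=>v+v/V=>v+v/v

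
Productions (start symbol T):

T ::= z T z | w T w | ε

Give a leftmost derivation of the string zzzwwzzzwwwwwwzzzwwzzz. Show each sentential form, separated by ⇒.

T ⇒ zTz   [T ::= z T z]
zTz ⇒ zzTzz   [T ::= z T z]
zzTzz ⇒ zzzTzzz   [T ::= z T z]
zzzTzzz ⇒ zzzwTwzzz   [T ::= w T w]
zzzwTwzzz ⇒ zzzwwTwwzzz   [T ::= w T w]
zzzwwTwwzzz ⇒ zzzwwzTzwwzzz   [T ::= z T z]
zzzwwzTzwwzzz ⇒ zzzwwzzTzzwwzzz   [T ::= z T z]
zzzwwzzTzzwwzzz ⇒ zzzwwzzzTzzzwwzzz   [T ::= z T z]
zzzwwzzzTzzzwwzzz ⇒ zzzwwzzzwTwzzzwwzzz   [T ::= w T w]
zzzwwzzzwTwzzzwwzzz ⇒ zzzwwzzzwwTwwzzzwwzzz   [T ::= w T w]
zzzwwzzzwwTwwzzzwwzzz ⇒ zzzwwzzzwwwTwwwzzzwwzzz   [T ::= w T w]
zzzwwzzzwwwTwwwzzzwwzzz ⇒ zzzwwzzzwwwwwwzzzwwzzz   [T ::= ε]

T ⇒ zTz ⇒ zzTzz ⇒ zzzTzzz ⇒ zzzwTwzzz ⇒ zzzwwTwwzzz ⇒ zzzwwzTzwwzzz ⇒ zzzwwzzTzzwwzzz ⇒ zzzwwzzzTzzzwwzzz ⇒ zzzwwzzzwTwzzzwwzzz ⇒ zzzwwzzzwwTwwzzzwwzzz ⇒ zzzwwzzzwwwTwwwzzzwwzzz ⇒ zzzwwzzzwwwwwwzzzwwzzz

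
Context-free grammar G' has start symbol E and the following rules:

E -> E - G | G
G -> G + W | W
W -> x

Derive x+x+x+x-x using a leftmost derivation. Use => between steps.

E=>E-G=>G-G=>G+W-G=>G+W+W-G=>G+W+W+W-G=>W+W+W+W-G=>x+W+W+W-G=>x+x+W+W-G=>x+x+x+W-G=>x+x+x+x-G=>x+x+x+x-W=>x+x+x+x-x

E => E-G   [E -> E - G]
E-G => G-G   [E -> G]
G-G => G+W-G   [G -> G + W]
G+W-G => G+W+W-G   [G -> G + W]
G+W+W-G => G+W+W+W-G   [G -> G + W]
G+W+W+W-G => W+W+W+W-G   [G -> W]
W+W+W+W-G => x+W+W+W-G   [W -> x]
x+W+W+W-G => x+x+W+W-G   [W -> x]
x+x+W+W-G => x+x+x+W-G   [W -> x]
x+x+x+W-G => x+x+x+x-G   [W -> x]
x+x+x+x-G => x+x+x+x-W   [G -> W]
x+x+x+x-W => x+x+x+x-x   [W -> x]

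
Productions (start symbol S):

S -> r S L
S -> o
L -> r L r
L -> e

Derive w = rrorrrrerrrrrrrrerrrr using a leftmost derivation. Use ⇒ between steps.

S ⇒ rSL   [S -> r S L]
rSL ⇒ rrSLL   [S -> r S L]
rrSLL ⇒ rroLL   [S -> o]
rroLL ⇒ rrorLrL   [L -> r L r]
rrorLrL ⇒ rrorrLrrL   [L -> r L r]
rrorrLrrL ⇒ rrorrrLrrrL   [L -> r L r]
rrorrrLrrrL ⇒ rrorrrrLrrrrL   [L -> r L r]
rrorrrrLrrrrL ⇒ rrorrrrerrrrL   [L -> e]
rrorrrrerrrrL ⇒ rrorrrrerrrrrLr   [L -> r L r]
rrorrrrerrrrrLr ⇒ rrorrrrerrrrrrLrr   [L -> r L r]
rrorrrrerrrrrrLrr ⇒ rrorrrrerrrrrrrLrrr   [L -> r L r]
rrorrrrerrrrrrrLrrr ⇒ rrorrrrerrrrrrrrLrrrr   [L -> r L r]
rrorrrrerrrrrrrrLrrrr ⇒ rrorrrrerrrrrrrrerrrr   [L -> e]

S ⇒ rSL ⇒ rrSLL ⇒ rroLL ⇒ rrorLrL ⇒ rrorrLrrL ⇒ rrorrrLrrrL ⇒ rrorrrrLrrrrL ⇒ rrorrrrerrrrL ⇒ rrorrrrerrrrrLr ⇒ rrorrrrerrrrrrLrr ⇒ rrorrrrerrrrrrrLrrr ⇒ rrorrrrerrrrrrrrLrrrr ⇒ rrorrrrerrrrrrrrerrrr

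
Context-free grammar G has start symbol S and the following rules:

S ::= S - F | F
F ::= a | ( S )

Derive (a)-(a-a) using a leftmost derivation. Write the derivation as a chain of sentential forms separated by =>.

S => S-F => F-F => (S)-F => (F)-F => (a)-F => (a)-(S) => (a)-(S-F) => (a)-(F-F) => (a)-(a-F) => (a)-(a-a)

S => S-F   [S ::= S - F]
S-F => F-F   [S ::= F]
F-F => (S)-F   [F ::= ( S )]
(S)-F => (F)-F   [S ::= F]
(F)-F => (a)-F   [F ::= a]
(a)-F => (a)-(S)   [F ::= ( S )]
(a)-(S) => (a)-(S-F)   [S ::= S - F]
(a)-(S-F) => (a)-(F-F)   [S ::= F]
(a)-(F-F) => (a)-(a-F)   [F ::= a]
(a)-(a-F) => (a)-(a-a)   [F ::= a]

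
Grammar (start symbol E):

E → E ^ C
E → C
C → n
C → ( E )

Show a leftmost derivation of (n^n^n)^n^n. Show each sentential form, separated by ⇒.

E ⇒ E^C   [E → E ^ C]
E^C ⇒ E^C^C   [E → E ^ C]
E^C^C ⇒ C^C^C   [E → C]
C^C^C ⇒ (E)^C^C   [C → ( E )]
(E)^C^C ⇒ (E^C)^C^C   [E → E ^ C]
(E^C)^C^C ⇒ (E^C^C)^C^C   [E → E ^ C]
(E^C^C)^C^C ⇒ (C^C^C)^C^C   [E → C]
(C^C^C)^C^C ⇒ (n^C^C)^C^C   [C → n]
(n^C^C)^C^C ⇒ (n^n^C)^C^C   [C → n]
(n^n^C)^C^C ⇒ (n^n^n)^C^C   [C → n]
(n^n^n)^C^C ⇒ (n^n^n)^n^C   [C → n]
(n^n^n)^n^C ⇒ (n^n^n)^n^n   [C → n]

E ⇒ E^C ⇒ E^C^C ⇒ C^C^C ⇒ (E)^C^C ⇒ (E^C)^C^C ⇒ (E^C^C)^C^C ⇒ (C^C^C)^C^C ⇒ (n^C^C)^C^C ⇒ (n^n^C)^C^C ⇒ (n^n^n)^C^C ⇒ (n^n^n)^n^C ⇒ (n^n^n)^n^n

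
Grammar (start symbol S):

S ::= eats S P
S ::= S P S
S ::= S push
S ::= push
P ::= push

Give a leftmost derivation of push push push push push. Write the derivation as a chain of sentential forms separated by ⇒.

S ⇒ S push ⇒ S push push ⇒ S P S push push ⇒ push P S push push ⇒ push push S push push ⇒ push push push push push

S ⇒ S push   [S ::= S push]
S push ⇒ S push push   [S ::= S push]
S push push ⇒ S P S push push   [S ::= S P S]
S P S push push ⇒ push P S push push   [S ::= push]
push P S push push ⇒ push push S push push   [P ::= push]
push push S push push ⇒ push push push push push   [S ::= push]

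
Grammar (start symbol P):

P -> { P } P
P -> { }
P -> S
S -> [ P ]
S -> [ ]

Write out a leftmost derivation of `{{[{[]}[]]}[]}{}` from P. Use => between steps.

P => {P}P => {{P}P}P => {{S}P}P => {{[P]}P}P => {{[{P}P]}P}P => {{[{S}P]}P}P => {{[{[]}P]}P}P => {{[{[]}S]}P}P => {{[{[]}[]]}P}P => {{[{[]}[]]}S}P => {{[{[]}[]]}[]}P => {{[{[]}[]]}[]}{}

P => {P}P   [P -> { P } P]
{P}P => {{P}P}P   [P -> { P } P]
{{P}P}P => {{S}P}P   [P -> S]
{{S}P}P => {{[P]}P}P   [S -> [ P ]]
{{[P]}P}P => {{[{P}P]}P}P   [P -> { P } P]
{{[{P}P]}P}P => {{[{S}P]}P}P   [P -> S]
{{[{S}P]}P}P => {{[{[]}P]}P}P   [S -> [ ]]
{{[{[]}P]}P}P => {{[{[]}S]}P}P   [P -> S]
{{[{[]}S]}P}P => {{[{[]}[]]}P}P   [S -> [ ]]
{{[{[]}[]]}P}P => {{[{[]}[]]}S}P   [P -> S]
{{[{[]}[]]}S}P => {{[{[]}[]]}[]}P   [S -> [ ]]
{{[{[]}[]]}[]}P => {{[{[]}[]]}[]}{}   [P -> { }]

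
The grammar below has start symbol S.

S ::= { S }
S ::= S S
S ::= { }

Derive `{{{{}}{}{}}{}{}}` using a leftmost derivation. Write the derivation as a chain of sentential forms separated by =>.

S => {S} => {SS} => {SSS} => {{S}SS} => {{SS}SS} => {{SSS}SS} => {{{S}SS}SS} => {{{{}}SS}SS} => {{{{}}{}S}SS} => {{{{}}{}{}}SS} => {{{{}}{}{}}{}S} => {{{{}}{}{}}{}{}}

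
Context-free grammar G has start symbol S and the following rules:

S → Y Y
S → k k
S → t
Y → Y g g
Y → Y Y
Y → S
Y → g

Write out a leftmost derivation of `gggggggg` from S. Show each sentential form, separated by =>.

S => YY => YYY => YggYY => SggYY => YYggYY => YggYggYY => gggYggYY => ggggggYY => gggggggY => gggggggg

S => YY   [S → Y Y]
YY => YYY   [Y → Y Y]
YYY => YggYY   [Y → Y g g]
YggYY => SggYY   [Y → S]
SggYY => YYggYY   [S → Y Y]
YYggYY => YggYggYY   [Y → Y g g]
YggYggYY => gggYggYY   [Y → g]
gggYggYY => ggggggYY   [Y → g]
ggggggYY => gggggggY   [Y → g]
gggggggY => gggggggg   [Y → g]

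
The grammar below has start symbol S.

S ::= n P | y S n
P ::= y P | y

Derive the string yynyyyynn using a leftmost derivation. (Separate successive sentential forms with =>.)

S => ySn => yySnn => yynPnn => yynyPnn => yynyyPnn => yynyyyPnn => yynyyyynn

S => ySn   [S ::= y S n]
ySn => yySnn   [S ::= y S n]
yySnn => yynPnn   [S ::= n P]
yynPnn => yynyPnn   [P ::= y P]
yynyPnn => yynyyPnn   [P ::= y P]
yynyyPnn => yynyyyPnn   [P ::= y P]
yynyyyPnn => yynyyyynn   [P ::= y]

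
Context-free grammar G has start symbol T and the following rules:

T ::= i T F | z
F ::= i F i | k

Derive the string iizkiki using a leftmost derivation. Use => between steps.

T=>iTF=>iiTFF=>iizFF=>iizkF=>iizkiFi=>iizkiki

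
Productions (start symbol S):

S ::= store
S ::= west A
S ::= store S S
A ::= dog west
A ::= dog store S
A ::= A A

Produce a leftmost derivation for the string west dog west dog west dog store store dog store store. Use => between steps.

S => west A => west A A => west A A A => west dog west A A => west dog west dog west A => west dog west dog west A A => west dog west dog west dog store S A => west dog west dog west dog store store A => west dog west dog west dog store store dog store S => west dog west dog west dog store store dog store store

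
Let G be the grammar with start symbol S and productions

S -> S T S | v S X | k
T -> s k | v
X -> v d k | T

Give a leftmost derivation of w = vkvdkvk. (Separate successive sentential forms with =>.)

S=>STS=>vSXTS=>vkXTS=>vkvdkTS=>vkvdkvS=>vkvdkvk

S => STS   [S -> S T S]
STS => vSXTS   [S -> v S X]
vSXTS => vkXTS   [S -> k]
vkXTS => vkvdkTS   [X -> v d k]
vkvdkTS => vkvdkvS   [T -> v]
vkvdkvS => vkvdkvk   [S -> k]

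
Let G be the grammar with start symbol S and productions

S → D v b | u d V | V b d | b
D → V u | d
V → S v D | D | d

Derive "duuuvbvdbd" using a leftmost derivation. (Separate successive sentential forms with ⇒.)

S⇒Vbd⇒SvDbd⇒DvbvDbd⇒VuvbvDbd⇒DuvbvDbd⇒VuuvbvDbd⇒DuuvbvDbd⇒VuuuvbvDbd⇒duuuvbvDbd⇒duuuvbvdbd

S ⇒ Vbd   [S → V b d]
Vbd ⇒ SvDbd   [V → S v D]
SvDbd ⇒ DvbvDbd   [S → D v b]
DvbvDbd ⇒ VuvbvDbd   [D → V u]
VuvbvDbd ⇒ DuvbvDbd   [V → D]
DuvbvDbd ⇒ VuuvbvDbd   [D → V u]
VuuvbvDbd ⇒ DuuvbvDbd   [V → D]
DuuvbvDbd ⇒ VuuuvbvDbd   [D → V u]
VuuuvbvDbd ⇒ duuuvbvDbd   [V → d]
duuuvbvDbd ⇒ duuuvbvdbd   [D → d]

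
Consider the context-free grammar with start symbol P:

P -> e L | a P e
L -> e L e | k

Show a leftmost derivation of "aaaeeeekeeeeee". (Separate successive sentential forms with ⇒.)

P⇒aPe⇒aaPee⇒aaaPeee⇒aaaeLeee⇒aaaeeLeeee⇒aaaeeeLeeeee⇒aaaeeeeLeeeeee⇒aaaeeeekeeeeee

P ⇒ aPe   [P -> a P e]
aPe ⇒ aaPee   [P -> a P e]
aaPee ⇒ aaaPeee   [P -> a P e]
aaaPeee ⇒ aaaeLeee   [P -> e L]
aaaeLeee ⇒ aaaeeLeeee   [L -> e L e]
aaaeeLeeee ⇒ aaaeeeLeeeee   [L -> e L e]
aaaeeeLeeeee ⇒ aaaeeeeLeeeeee   [L -> e L e]
aaaeeeeLeeeeee ⇒ aaaeeeekeeeeee   [L -> k]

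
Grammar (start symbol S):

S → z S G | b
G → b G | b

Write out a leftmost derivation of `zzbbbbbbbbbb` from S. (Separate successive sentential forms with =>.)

S => zSG   [S → z S G]
zSG => zzSGG   [S → z S G]
zzSGG => zzbGG   [S → b]
zzbGG => zzbbGG   [G → b G]
zzbbGG => zzbbbGG   [G → b G]
zzbbbGG => zzbbbbGG   [G → b G]
zzbbbbGG => zzbbbbbGG   [G → b G]
zzbbbbbGG => zzbbbbbbGG   [G → b G]
zzbbbbbbGG => zzbbbbbbbGG   [G → b G]
zzbbbbbbbGG => zzbbbbbbbbGG   [G → b G]
zzbbbbbbbbGG => zzbbbbbbbbbG   [G → b]
zzbbbbbbbbbG => zzbbbbbbbbbb   [G → b]

S => zSG => zzSGG => zzbGG => zzbbGG => zzbbbGG => zzbbbbGG => zzbbbbbGG => zzbbbbbbGG => zzbbbbbbbGG => zzbbbbbbbbGG => zzbbbbbbbbbG => zzbbbbbbbbbb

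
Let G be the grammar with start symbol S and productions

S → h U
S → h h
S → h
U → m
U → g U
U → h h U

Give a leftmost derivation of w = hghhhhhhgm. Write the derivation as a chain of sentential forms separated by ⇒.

S ⇒ hU ⇒ hgU ⇒ hghhU ⇒ hghhhhU ⇒ hghhhhhhU ⇒ hghhhhhhgU ⇒ hghhhhhhgm

S ⇒ hU   [S → h U]
hU ⇒ hgU   [U → g U]
hgU ⇒ hghhU   [U → h h U]
hghhU ⇒ hghhhhU   [U → h h U]
hghhhhU ⇒ hghhhhhhU   [U → h h U]
hghhhhhhU ⇒ hghhhhhhgU   [U → g U]
hghhhhhhgU ⇒ hghhhhhhgm   [U → m]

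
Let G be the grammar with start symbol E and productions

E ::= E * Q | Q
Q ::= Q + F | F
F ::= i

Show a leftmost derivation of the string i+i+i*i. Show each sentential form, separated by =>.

E => E*Q => Q*Q => Q+F*Q => Q+F+F*Q => F+F+F*Q => i+F+F*Q => i+i+F*Q => i+i+i*Q => i+i+i*F => i+i+i*i

E => E*Q   [E ::= E * Q]
E*Q => Q*Q   [E ::= Q]
Q*Q => Q+F*Q   [Q ::= Q + F]
Q+F*Q => Q+F+F*Q   [Q ::= Q + F]
Q+F+F*Q => F+F+F*Q   [Q ::= F]
F+F+F*Q => i+F+F*Q   [F ::= i]
i+F+F*Q => i+i+F*Q   [F ::= i]
i+i+F*Q => i+i+i*Q   [F ::= i]
i+i+i*Q => i+i+i*F   [Q ::= F]
i+i+i*F => i+i+i*i   [F ::= i]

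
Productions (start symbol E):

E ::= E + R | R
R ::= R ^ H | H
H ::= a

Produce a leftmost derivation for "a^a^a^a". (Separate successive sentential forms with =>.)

E => R => R^H => R^H^H => R^H^H^H => H^H^H^H => a^H^H^H => a^a^H^H => a^a^a^H => a^a^a^a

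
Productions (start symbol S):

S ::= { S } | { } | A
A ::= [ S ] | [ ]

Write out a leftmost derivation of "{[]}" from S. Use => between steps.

S=>{S}=>{A}=>{[]}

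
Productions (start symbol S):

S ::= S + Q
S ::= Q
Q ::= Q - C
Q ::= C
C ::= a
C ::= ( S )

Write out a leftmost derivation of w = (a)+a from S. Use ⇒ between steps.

S ⇒ S+Q   [S ::= S + Q]
S+Q ⇒ Q+Q   [S ::= Q]
Q+Q ⇒ C+Q   [Q ::= C]
C+Q ⇒ (S)+Q   [C ::= ( S )]
(S)+Q ⇒ (Q)+Q   [S ::= Q]
(Q)+Q ⇒ (C)+Q   [Q ::= C]
(C)+Q ⇒ (a)+Q   [C ::= a]
(a)+Q ⇒ (a)+C   [Q ::= C]
(a)+C ⇒ (a)+a   [C ::= a]

S ⇒ S+Q ⇒ Q+Q ⇒ C+Q ⇒ (S)+Q ⇒ (Q)+Q ⇒ (C)+Q ⇒ (a)+Q ⇒ (a)+C ⇒ (a)+a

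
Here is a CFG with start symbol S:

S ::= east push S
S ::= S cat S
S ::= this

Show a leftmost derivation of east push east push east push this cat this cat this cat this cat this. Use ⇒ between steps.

S ⇒ S cat S   [S ::= S cat S]
S cat S ⇒ S cat S cat S   [S ::= S cat S]
S cat S cat S ⇒ S cat S cat S cat S   [S ::= S cat S]
S cat S cat S cat S ⇒ east push S cat S cat S cat S   [S ::= east push S]
east push S cat S cat S cat S ⇒ east push S cat S cat S cat S cat S   [S ::= S cat S]
east push S cat S cat S cat S cat S ⇒ east push east push S cat S cat S cat S cat S   [S ::= east push S]
east push east push S cat S cat S cat S cat S ⇒ east push east push east push S cat S cat S cat S cat S   [S ::= east push S]
east push east push east push S cat S cat S cat S cat S ⇒ east push east push east push this cat S cat S cat S cat S   [S ::= this]
east push east push east push this cat S cat S cat S cat S ⇒ east push east push east push this cat this cat S cat S cat S   [S ::= this]
east push east push east push this cat this cat S cat S cat S ⇒ east push east push east push this cat this cat this cat S cat S   [S ::= this]
east push east push east push this cat this cat this cat S cat S ⇒ east push east push east push this cat this cat this cat this cat S   [S ::= this]
east push east push east push this cat this cat this cat this cat S ⇒ east push east push east push this cat this cat this cat this cat this   [S ::= this]

S ⇒ S cat S ⇒ S cat S cat S ⇒ S cat S cat S cat S ⇒ east push S cat S cat S cat S ⇒ east push S cat S cat S cat S cat S ⇒ east push east push S cat S cat S cat S cat S ⇒ east push east push east push S cat S cat S cat S cat S ⇒ east push east push east push this cat S cat S cat S cat S ⇒ east push east push east push this cat this cat S cat S cat S ⇒ east push east push east push this cat this cat this cat S cat S ⇒ east push east push east push this cat this cat this cat this cat S ⇒ east push east push east push this cat this cat this cat this cat this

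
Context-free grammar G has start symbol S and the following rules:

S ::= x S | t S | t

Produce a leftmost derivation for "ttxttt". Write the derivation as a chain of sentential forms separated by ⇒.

S ⇒ tS ⇒ ttS ⇒ ttxS ⇒ ttxtS ⇒ ttxttS ⇒ ttxttt

S ⇒ tS   [S ::= t S]
tS ⇒ ttS   [S ::= t S]
ttS ⇒ ttxS   [S ::= x S]
ttxS ⇒ ttxtS   [S ::= t S]
ttxtS ⇒ ttxttS   [S ::= t S]
ttxttS ⇒ ttxttt   [S ::= t]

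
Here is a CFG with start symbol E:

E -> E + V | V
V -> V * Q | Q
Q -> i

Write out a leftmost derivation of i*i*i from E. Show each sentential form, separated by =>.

E => V => V*Q => V*Q*Q => Q*Q*Q => i*Q*Q => i*i*Q => i*i*i

E => V   [E -> V]
V => V*Q   [V -> V * Q]
V*Q => V*Q*Q   [V -> V * Q]
V*Q*Q => Q*Q*Q   [V -> Q]
Q*Q*Q => i*Q*Q   [Q -> i]
i*Q*Q => i*i*Q   [Q -> i]
i*i*Q => i*i*i   [Q -> i]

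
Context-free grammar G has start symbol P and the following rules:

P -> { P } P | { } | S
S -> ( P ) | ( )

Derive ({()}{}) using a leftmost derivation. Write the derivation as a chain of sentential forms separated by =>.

P => S   [P -> S]
S => (P)   [S -> ( P )]
(P) => ({P}P)   [P -> { P } P]
({P}P) => ({S}P)   [P -> S]
({S}P) => ({()}P)   [S -> ( )]
({()}P) => ({()}{})   [P -> { }]

P => S => (P) => ({P}P) => ({S}P) => ({()}P) => ({()}{})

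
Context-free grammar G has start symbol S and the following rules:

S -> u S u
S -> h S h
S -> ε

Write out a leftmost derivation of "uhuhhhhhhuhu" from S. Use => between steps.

S => uSu   [S -> u S u]
uSu => uhShu   [S -> h S h]
uhShu => uhuSuhu   [S -> u S u]
uhuSuhu => uhuhShuhu   [S -> h S h]
uhuhShuhu => uhuhhShhuhu   [S -> h S h]
uhuhhShhuhu => uhuhhhShhhuhu   [S -> h S h]
uhuhhhShhhuhu => uhuhhhhhhuhu   [S -> ε]

S => uSu => uhShu => uhuSuhu => uhuhShuhu => uhuhhShhuhu => uhuhhhShhhuhu => uhuhhhhhhuhu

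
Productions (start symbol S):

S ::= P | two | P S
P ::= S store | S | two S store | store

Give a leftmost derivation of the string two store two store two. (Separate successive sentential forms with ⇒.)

S ⇒ P S ⇒ S store S ⇒ P S store S ⇒ S store S store S ⇒ two store S store S ⇒ two store two store S ⇒ two store two store two

S ⇒ P S   [S ::= P S]
P S ⇒ S store S   [P ::= S store]
S store S ⇒ P S store S   [S ::= P S]
P S store S ⇒ S store S store S   [P ::= S store]
S store S store S ⇒ two store S store S   [S ::= two]
two store S store S ⇒ two store two store S   [S ::= two]
two store two store S ⇒ two store two store two   [S ::= two]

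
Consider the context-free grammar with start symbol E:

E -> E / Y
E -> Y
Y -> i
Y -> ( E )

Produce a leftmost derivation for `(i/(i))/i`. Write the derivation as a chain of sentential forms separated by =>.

E => E/Y => Y/Y => (E)/Y => (E/Y)/Y => (Y/Y)/Y => (i/Y)/Y => (i/(E))/Y => (i/(Y))/Y => (i/(i))/Y => (i/(i))/i

E => E/Y   [E -> E / Y]
E/Y => Y/Y   [E -> Y]
Y/Y => (E)/Y   [Y -> ( E )]
(E)/Y => (E/Y)/Y   [E -> E / Y]
(E/Y)/Y => (Y/Y)/Y   [E -> Y]
(Y/Y)/Y => (i/Y)/Y   [Y -> i]
(i/Y)/Y => (i/(E))/Y   [Y -> ( E )]
(i/(E))/Y => (i/(Y))/Y   [E -> Y]
(i/(Y))/Y => (i/(i))/Y   [Y -> i]
(i/(i))/Y => (i/(i))/i   [Y -> i]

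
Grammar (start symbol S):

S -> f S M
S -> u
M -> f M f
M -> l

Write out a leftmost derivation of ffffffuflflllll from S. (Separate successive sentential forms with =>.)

S=>fSM=>ffSMM=>fffSMMM=>ffffSMMMM=>fffffSMMMMM=>ffffffSMMMMMM=>ffffffuMMMMMM=>ffffffufMfMMMMM=>ffffffuflfMMMMM=>ffffffuflflMMMM=>ffffffuflfllMMM=>ffffffuflflllMM=>ffffffuflfllllM=>ffffffuflflllll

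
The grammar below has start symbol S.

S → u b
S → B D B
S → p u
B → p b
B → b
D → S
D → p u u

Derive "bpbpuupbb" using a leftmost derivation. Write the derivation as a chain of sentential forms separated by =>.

S => BDB   [S → B D B]
BDB => bDB   [B → b]
bDB => bSB   [D → S]
bSB => bBDBB   [S → B D B]
bBDBB => bpbDBB   [B → p b]
bpbDBB => bpbpuuBB   [D → p u u]
bpbpuuBB => bpbpuupbB   [B → p b]
bpbpuupbB => bpbpuupbb   [B → b]

S => BDB => bDB => bSB => bBDBB => bpbDBB => bpbpuuBB => bpbpuupbB => bpbpuupbb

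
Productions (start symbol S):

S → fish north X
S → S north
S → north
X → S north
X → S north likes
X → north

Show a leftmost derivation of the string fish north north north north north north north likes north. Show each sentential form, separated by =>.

S => S north => fish north X north => fish north S north likes north => fish north S north north likes north => fish north S north north north likes north => fish north S north north north north likes north => fish north S north north north north north likes north => fish north north north north north north north likes north

S => S north   [S → S north]
S north => fish north X north   [S → fish north X]
fish north X north => fish north S north likes north   [X → S north likes]
fish north S north likes north => fish north S north north likes north   [S → S north]
fish north S north north likes north => fish north S north north north likes north   [S → S north]
fish north S north north north likes north => fish north S north north north north likes north   [S → S north]
fish north S north north north north likes north => fish north S north north north north north likes north   [S → S north]
fish north S north north north north north likes north => fish north north north north north north north likes north   [S → north]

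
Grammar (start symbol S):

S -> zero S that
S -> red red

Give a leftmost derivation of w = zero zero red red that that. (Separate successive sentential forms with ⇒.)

S ⇒ zero S that ⇒ zero zero S that that ⇒ zero zero red red that that

S ⇒ zero S that   [S -> zero S that]
zero S that ⇒ zero zero S that that   [S -> zero S that]
zero zero S that that ⇒ zero zero red red that that   [S -> red red]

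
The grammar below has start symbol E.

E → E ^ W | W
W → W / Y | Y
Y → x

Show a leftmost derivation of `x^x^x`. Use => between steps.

E => E^W => E^W^W => W^W^W => Y^W^W => x^W^W => x^Y^W => x^x^W => x^x^Y => x^x^x

E => E^W   [E → E ^ W]
E^W => E^W^W   [E → E ^ W]
E^W^W => W^W^W   [E → W]
W^W^W => Y^W^W   [W → Y]
Y^W^W => x^W^W   [Y → x]
x^W^W => x^Y^W   [W → Y]
x^Y^W => x^x^W   [Y → x]
x^x^W => x^x^Y   [W → Y]
x^x^Y => x^x^x   [Y → x]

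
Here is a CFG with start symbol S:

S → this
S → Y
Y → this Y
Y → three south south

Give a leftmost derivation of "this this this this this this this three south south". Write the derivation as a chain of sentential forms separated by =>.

S => Y => this Y => this this Y => this this this Y => this this this this Y => this this this this this Y => this this this this this this Y => this this this this this this this Y => this this this this this this this three south south

S => Y   [S → Y]
Y => this Y   [Y → this Y]
this Y => this this Y   [Y → this Y]
this this Y => this this this Y   [Y → this Y]
this this this Y => this this this this Y   [Y → this Y]
this this this this Y => this this this this this Y   [Y → this Y]
this this this this this Y => this this this this this this Y   [Y → this Y]
this this this this this this Y => this this this this this this this Y   [Y → this Y]
this this this this this this this Y => this this this this this this this three south south   [Y → three south south]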